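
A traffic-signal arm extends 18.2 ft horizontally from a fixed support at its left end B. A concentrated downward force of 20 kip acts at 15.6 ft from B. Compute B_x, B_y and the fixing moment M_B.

ΣF_x = 0: B_x = 0.
ΣF_y = 0: B_y − 20 = 0 → B_y = 20.00 kip.
ΣM about B: M_B − 20·15.6 = 0 → M_B = 312.0 kip·ft.

B_x = 0, B_y = 20.00 kip, M_B = 312.0 kip·ft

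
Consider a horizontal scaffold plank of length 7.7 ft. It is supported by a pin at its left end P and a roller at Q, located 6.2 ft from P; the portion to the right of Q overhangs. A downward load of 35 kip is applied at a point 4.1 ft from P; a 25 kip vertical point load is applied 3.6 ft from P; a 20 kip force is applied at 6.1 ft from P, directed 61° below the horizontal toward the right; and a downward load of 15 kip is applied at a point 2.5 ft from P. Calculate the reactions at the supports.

P_x = -9.696 kip, P_y = 31.57 kip, Q_y = 60.92 kip

Taking moments about P: Q_y·6.2 − 35·4.1 − 25·3.6 − 20·sin61°·6.1 − 15·2.5 = 0 → Q_y = 377.704/6.2 = 60.92 kip.
ΣF_y = 0: P_y + 60.92 − 35 − 25 − 20·sin61° − 15 = 0 → P_y = 31.57 kip.
ΣF_x = 0: P_x + 20·cos61° = 0 → P_x = -9.696 kip.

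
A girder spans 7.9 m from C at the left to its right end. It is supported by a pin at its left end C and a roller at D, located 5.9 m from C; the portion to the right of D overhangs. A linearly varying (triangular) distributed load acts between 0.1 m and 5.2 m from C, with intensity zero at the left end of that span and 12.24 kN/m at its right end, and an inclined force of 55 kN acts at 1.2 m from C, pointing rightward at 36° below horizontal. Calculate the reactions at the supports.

Resultant of the triangular load: ½ × 12.24 × 5.1 = 31.212 kN, acting at 3.5 m from C (one-third of the span from the peak).
Moments about C: D_y·5.9 − (½·12.24·5.1)·3.5 − 55·sin36°·1.2 = 0 → D_y = 148.036/5.9 = 25.0908 ≈ 25.09 kN.
ΣF_y = 0: C_y + 25.0908 − ½·12.24·5.1 − 55·sin36° = 0 → C_y = 38.45 kN.
ΣF_x = 0: C_x + 55·cos36° = 0 → C_x = -44.50 kN.

C_x = -44.50 kN, C_y = 38.45 kN, D_y = 25.09 kN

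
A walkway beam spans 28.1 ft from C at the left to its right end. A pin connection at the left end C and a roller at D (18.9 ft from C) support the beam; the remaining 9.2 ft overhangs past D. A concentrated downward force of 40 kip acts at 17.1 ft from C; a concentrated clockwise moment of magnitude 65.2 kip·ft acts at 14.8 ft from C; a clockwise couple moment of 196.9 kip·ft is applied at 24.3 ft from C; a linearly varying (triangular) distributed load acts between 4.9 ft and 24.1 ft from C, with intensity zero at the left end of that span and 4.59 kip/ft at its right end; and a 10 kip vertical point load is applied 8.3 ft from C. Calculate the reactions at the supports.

C_x = 0, C_y = -1.652 kip, D_y = 95.72 kip

Resultant of the triangular load: ½ × 4.59 × 19.2 = 44.064 kip, acting at 17.7 ft from C (one-third of the span from the peak).
ΣM about C: D_y·18.9 − 40·17.1 − 65.2 − 196.9 − (½·4.59·19.2)·17.7 − 10·8.3 = 0 → D_y = 1809.0328/18.9 = 95.716 ≈ 95.72 kip.
ΣF_y = 0: C_y + 95.716 − 40 − ½·4.59·19.2 − 10 = 0 → C_y = -1.652 kip.
ΣF_x = 0: no horizontal applied forces, so C_x = 0.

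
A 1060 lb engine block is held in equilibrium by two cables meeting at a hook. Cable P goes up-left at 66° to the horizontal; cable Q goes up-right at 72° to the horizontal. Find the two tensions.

T_P = 489.5 lb, T_Q = 644.3 lb

ΣF_x = 0: −T_P·cos66° + T_Q·cos72° = 0 → T_Q = 1.31623·T_P.
ΣF_y = 0: T_P·sin66° + T_Q·sin72° = 1060.
Substitute: T_P·(0.913545 + 1.31623·0.951057) = 1060 → T_P = 489.527 ≈ 489.5 lb.
Then T_Q = 1.31623 × 489.527 = 644.3 lb.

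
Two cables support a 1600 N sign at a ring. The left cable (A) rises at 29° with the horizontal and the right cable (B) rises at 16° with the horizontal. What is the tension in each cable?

ΣF_x = 0: −T_A·cos29° + T_B·cos16° = 0 → T_B = 0.909866·T_A.
ΣF_y = 0: T_A·sin29° + T_B·sin16° = 1600.
Substitute: T_A·(0.48481 + 0.909866·0.275637) = 1600 → T_A = 2175.09 ≈ 2175 N.
Then T_B = 0.909866 × 2175.09 = 1979 N.

T_A = 2175 N, T_B = 1979 N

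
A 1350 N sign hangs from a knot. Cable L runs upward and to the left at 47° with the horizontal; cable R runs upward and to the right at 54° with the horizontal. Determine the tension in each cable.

T_L = 808.4 N, T_R = 937.9 N

ΣF_x = 0: −T_L·cos47° + T_R·cos54° = 0 → T_R = 1.16028·T_L.
ΣF_y = 0: T_L·sin47° + T_R·sin54° = 1350.
Substitute: T_L·(0.731354 + 1.16028·0.809017) = 1350 → T_L = 808.364 ≈ 808.4 N.
Then T_R = 1.16028 × 808.364 = 937.9 N.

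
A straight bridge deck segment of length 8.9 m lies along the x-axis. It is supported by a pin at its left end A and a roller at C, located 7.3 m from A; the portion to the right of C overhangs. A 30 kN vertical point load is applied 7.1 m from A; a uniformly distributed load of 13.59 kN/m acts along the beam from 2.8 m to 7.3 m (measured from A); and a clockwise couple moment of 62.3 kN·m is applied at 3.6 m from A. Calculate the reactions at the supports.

A_x = 0, A_y = 11.14 kN, C_y = 80.02 kN

Resultant of the distributed load: 13.59 × 4.5 = 61.155 kN at 5.05 m from A.
ΣM about A: C_y·7.3 − 30·7.1 − (13.59·4.5)·5.05 − 62.3 = 0 → C_y = 584.13275/7.3 = 80.0182 ≈ 80.02 kN.
ΣF_y = 0: A_y + 80.0182 − 30 − 13.59·4.5 = 0 → A_y = 11.14 kN.
ΣF_x = 0: no horizontal applied forces, so A_x = 0.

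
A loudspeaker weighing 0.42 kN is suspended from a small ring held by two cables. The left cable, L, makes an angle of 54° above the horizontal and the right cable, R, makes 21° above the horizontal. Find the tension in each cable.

T_L = 0.4059 kN, T_R = 0.2556 kN

ΣF_x = 0: −T_L·cos54° + T_R·cos21° = 0 → T_R = 0.629603·T_L.
ΣF_y = 0: T_L·sin54° + T_R·sin21° = 0.42.
Substitute: T_L·(0.809017 + 0.629603·0.358368) = 0.42 → T_L = 0.405936 ≈ 0.4059 kN.
Then T_R = 0.629603 × 0.405936 = 0.2556 kN.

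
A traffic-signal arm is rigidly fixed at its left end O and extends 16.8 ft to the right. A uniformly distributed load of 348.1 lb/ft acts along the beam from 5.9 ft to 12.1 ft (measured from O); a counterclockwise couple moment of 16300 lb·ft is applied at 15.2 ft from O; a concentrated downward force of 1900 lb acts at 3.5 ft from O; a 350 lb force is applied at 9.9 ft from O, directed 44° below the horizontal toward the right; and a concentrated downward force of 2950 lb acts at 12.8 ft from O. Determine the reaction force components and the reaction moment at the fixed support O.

Resultant of the distributed load: 348.1 × 6.2 = 2158.22 lb at 9 ft from O.
ΣF_x = 0: O_x + 350·cos44° = 0 → O_x = -251.8 lb.
ΣF_y = 0: O_y − 348.1·6.2 − 1900 − 350·sin44° − 2950 = 0 → O_y = 7251 lb.
ΣM about O: M_O − (348.1·6.2)·9 + 16300 − 1900·3.5 − 350·sin44°·9.9 − 2950·12.8 = 0 → M_O = 49940 lb·ft.

O_x = -251.8 lb, O_y = 7251 lb, M_O = 49940 lb·ft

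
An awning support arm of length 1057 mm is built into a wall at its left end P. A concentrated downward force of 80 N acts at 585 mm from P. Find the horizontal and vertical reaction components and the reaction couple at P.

ΣF_x = 0: P_x = 0.
ΣF_y = 0: P_y − 80 = 0 → P_y = 80.00 N.
ΣM about P: M_P − 80·585 = 0 → M_P = 46800 N·mm.

P_x = 0, P_y = 80.00 N, M_P = 46800 N·mm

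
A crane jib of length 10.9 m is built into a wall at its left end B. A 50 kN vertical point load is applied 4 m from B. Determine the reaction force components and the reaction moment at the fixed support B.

B_x = 0, B_y = 50.00 kN, M_B = 200.0 kN·m

ΣF_x = 0: B_x = 0.
ΣF_y = 0: B_y − 50 = 0 → B_y = 50.00 kN.
ΣM about B: M_B − 50·4 = 0 → M_B = 200.0 kN·m.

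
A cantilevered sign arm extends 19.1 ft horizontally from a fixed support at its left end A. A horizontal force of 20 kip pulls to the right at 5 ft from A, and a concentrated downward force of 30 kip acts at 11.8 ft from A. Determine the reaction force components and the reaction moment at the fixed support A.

A_x = -20.00 kip, A_y = 30.00 kip, M_A = 354.0 kip·ft

ΣF_x = 0: A_x + 20 = 0 → A_x = -20.00 kip.
ΣF_y = 0: A_y − 30 = 0 → A_y = 30.00 kip.
ΣM about A: M_A − 30·11.8 = 0 → M_A = 354.0 kip·ft.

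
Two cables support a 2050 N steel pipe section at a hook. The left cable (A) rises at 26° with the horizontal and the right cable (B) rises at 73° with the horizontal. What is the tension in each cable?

T_A = 606.8 N, T_B = 1865 N

ΣF_x = 0: −T_A·cos26° + T_B·cos73° = 0 → T_B = 3.07415·T_A.
ΣF_y = 0: T_A·sin26° + T_B·sin73° = 2050.
Substitute: T_A·(0.438371 + 3.07415·0.956305) = 2050 → T_A = 606.833 ≈ 606.8 N.
Then T_B = 3.07415 × 606.833 = 1865 N.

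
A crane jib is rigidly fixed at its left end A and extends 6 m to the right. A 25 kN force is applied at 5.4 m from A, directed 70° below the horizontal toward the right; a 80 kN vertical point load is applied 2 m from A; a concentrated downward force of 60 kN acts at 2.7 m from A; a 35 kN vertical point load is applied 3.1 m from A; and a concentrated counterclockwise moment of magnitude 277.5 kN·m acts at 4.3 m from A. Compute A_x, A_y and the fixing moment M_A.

A_x = -8.551 kN, A_y = 198.5 kN, M_A = 279.9 kN·m

ΣF_x = 0: A_x + 25·cos70° = 0 → A_x = -8.551 kN.
ΣF_y = 0: A_y − 25·sin70° − 80 − 60 − 35 = 0 → A_y = 198.5 kN.
ΣM about A: M_A − 25·sin70°·5.4 − 80·2 − 60·2.7 − 35·3.1 + 277.5 = 0 → M_A = 279.9 kN·m.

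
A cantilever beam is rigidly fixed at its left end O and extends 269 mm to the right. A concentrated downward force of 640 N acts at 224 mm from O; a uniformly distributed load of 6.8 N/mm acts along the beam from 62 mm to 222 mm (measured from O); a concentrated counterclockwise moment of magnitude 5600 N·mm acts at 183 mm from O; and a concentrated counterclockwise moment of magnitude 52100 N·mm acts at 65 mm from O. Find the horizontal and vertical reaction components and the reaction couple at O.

Resultant of the distributed load: 6.8 × 160 = 1088 N at 142 mm from O.
ΣF_x = 0: O_x = 0.
ΣF_y = 0: O_y − 640 − 6.8·160 = 0 → O_y = 1728 N.
ΣM about O: M_O − 640·224 − (6.8·160)·142 + 5600 + 52100 = 0 → M_O = 240200 N·mm.

O_x = 0, O_y = 1728 N, M_O = 240200 N·mm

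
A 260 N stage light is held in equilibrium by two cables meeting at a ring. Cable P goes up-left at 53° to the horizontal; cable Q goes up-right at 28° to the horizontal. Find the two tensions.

T_P = 232.4 N, T_Q = 158.4 N

ΣF_x = 0: −T_P·cos53° + T_Q·cos28° = 0 → T_Q = 0.681598·T_P.
ΣF_y = 0: T_P·sin53° + T_Q·sin28° = 260.
Substitute: T_P·(0.798636 + 0.681598·0.469472) = 260 → T_P = 232.428 ≈ 232.4 N.
Then T_Q = 0.681598 × 232.428 = 158.4 N.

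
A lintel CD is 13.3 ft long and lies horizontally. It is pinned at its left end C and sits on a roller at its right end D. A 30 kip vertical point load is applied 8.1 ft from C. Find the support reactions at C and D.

C_x = 0, C_y = 11.73 kip, D_y = 18.27 kip

Moments about C: D_y·13.3 − 30·8.1 = 0 → D_y = 243/13.3 = 18.2707 ≈ 18.27 kip.
ΣF_y = 0: C_y + 18.2707 − 30 = 0 → C_y = 11.73 kip.
ΣF_x = 0: no horizontal applied forces, so C_x = 0.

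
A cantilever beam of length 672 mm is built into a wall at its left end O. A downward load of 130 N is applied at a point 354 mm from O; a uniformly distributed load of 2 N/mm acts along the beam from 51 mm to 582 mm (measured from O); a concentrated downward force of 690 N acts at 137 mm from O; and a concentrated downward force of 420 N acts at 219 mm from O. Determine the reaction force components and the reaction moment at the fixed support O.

O_x = 0, O_y = 2302 N, M_O = 568700 N·mm

Resultant of the distributed load: 2 × 531 = 1062 N at 316.5 mm from O.
ΣF_x = 0: O_x = 0.
ΣF_y = 0: O_y − 130 − 2·531 − 690 − 420 = 0 → O_y = 2302 N.
ΣM about O: M_O − 130·354 − (2·531)·316.5 − 690·137 − 420·219 = 0 → M_O = 568700 N·mm.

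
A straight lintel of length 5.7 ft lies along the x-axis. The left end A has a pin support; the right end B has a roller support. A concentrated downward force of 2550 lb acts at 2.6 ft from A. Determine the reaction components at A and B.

A_x = 0, A_y = 1387 lb, B_y = 1163 lb

Taking moments about A: B_y·5.7 − 2550·2.6 = 0 → B_y = 6630/5.7 = 1163.16 ≈ 1163 lb.
ΣF_y = 0: A_y + 1163.16 − 2550 = 0 → A_y = 1387 lb.
ΣF_x = 0: no horizontal applied forces, so A_x = 0.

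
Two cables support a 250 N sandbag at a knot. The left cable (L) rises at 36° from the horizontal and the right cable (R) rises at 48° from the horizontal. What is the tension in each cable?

ΣF_x = 0: −T_L·cos36° + T_R·cos48° = 0 → T_R = 1.20906·T_L.
ΣF_y = 0: T_L·sin36° + T_R·sin48° = 250.
Substitute: T_L·(0.587785 + 1.20906·0.743145) = 250 → T_L = 168.204 ≈ 168.2 N.
Then T_R = 1.20906 × 168.204 = 203.4 N.

T_L = 168.2 N, T_R = 203.4 N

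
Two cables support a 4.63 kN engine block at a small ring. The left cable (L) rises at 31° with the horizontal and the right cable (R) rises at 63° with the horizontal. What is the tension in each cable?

ΣF_x = 0: −T_L·cos31° + T_R·cos63° = 0 → T_R = 1.88807·T_L.
ΣF_y = 0: T_L·sin31° + T_R·sin63° = 4.63.
Substitute: T_L·(0.515038 + 1.88807·0.891007) = 4.63 → T_L = 2.10711 ≈ 2.107 kN.
Then T_R = 1.88807 × 2.10711 = 3.978 kN.

T_L = 2.107 kN, T_R = 3.978 kN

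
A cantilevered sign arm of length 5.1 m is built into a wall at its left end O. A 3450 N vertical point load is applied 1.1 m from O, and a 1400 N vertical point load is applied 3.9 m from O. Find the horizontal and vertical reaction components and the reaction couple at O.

ΣF_x = 0: O_x = 0.
ΣF_y = 0: O_y − 3450 − 1400 = 0 → O_y = 4850 N.
ΣM about O: M_O − 3450·1.1 − 1400·3.9 = 0 → M_O = 9255 N·m.

O_x = 0, O_y = 4850 N, M_O = 9255 N·m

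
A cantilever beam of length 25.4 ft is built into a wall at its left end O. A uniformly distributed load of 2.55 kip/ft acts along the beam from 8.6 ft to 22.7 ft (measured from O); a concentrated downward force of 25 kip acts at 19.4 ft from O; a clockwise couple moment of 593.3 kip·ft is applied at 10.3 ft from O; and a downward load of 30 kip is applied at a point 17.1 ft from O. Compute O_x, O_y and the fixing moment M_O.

Resultant of the distributed load: 2.55 × 14.1 = 35.955 kip at 15.65 ft from O.
ΣF_x = 0: O_x = 0.
ΣF_y = 0: O_y − 2.55·14.1 − 25 − 30 = 0 → O_y = 90.95 kip.
ΣM about O: M_O − (2.55·14.1)·15.65 − 25·19.4 − 593.3 − 30·17.1 = 0 → M_O = 2154 kip·ft.

O_x = 0, O_y = 90.95 kip, M_O = 2154 kip·ft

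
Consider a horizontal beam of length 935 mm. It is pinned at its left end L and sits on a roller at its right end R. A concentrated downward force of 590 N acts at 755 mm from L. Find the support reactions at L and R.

Taking moments about L: R_y·935 − 590·755 = 0 → R_y = 445450/935 = 476.417 ≈ 476.4 N.
ΣF_y = 0: L_y + 476.417 − 590 = 0 → L_y = 113.6 N.
ΣF_x = 0: no horizontal applied forces, so L_x = 0.

L_x = 0, L_y = 113.6 N, R_y = 476.4 N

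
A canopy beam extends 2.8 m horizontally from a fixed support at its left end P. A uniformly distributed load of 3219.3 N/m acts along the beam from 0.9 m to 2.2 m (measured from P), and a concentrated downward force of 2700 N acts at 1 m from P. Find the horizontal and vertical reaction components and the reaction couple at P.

P_x = 0, P_y = 6885 N, M_P = 9187 N·m

Resultant of the distributed load: 3219.3 × 1.3 = 4185.09 N at 1.55 m from P.
ΣF_x = 0: P_x = 0.
ΣF_y = 0: P_y − 3219.3·1.3 − 2700 = 0 → P_y = 6885 N.
ΣM about P: M_P − (3219.3·1.3)·1.55 − 2700·1 = 0 → M_P = 9187 N·m.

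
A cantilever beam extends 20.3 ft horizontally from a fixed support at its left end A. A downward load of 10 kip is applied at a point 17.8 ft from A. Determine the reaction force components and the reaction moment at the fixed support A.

ΣF_x = 0: A_x = 0.
ΣF_y = 0: A_y − 10 = 0 → A_y = 10.00 kip.
ΣM about A: M_A − 10·17.8 = 0 → M_A = 178.0 kip·ft.

A_x = 0, A_y = 10.00 kip, M_A = 178.0 kip·ft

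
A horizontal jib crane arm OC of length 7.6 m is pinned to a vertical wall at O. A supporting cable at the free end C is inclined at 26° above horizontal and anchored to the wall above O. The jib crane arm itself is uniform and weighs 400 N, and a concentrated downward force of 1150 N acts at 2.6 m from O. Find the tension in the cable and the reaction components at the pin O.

T = 1354 N, O_x = 1217 N, O_y = 956.6 N

ΣM about O: T·sin26°·7.6 − 400·3.8 − 1150·2.6 = 0 → T = 4510/(7.6·0.438371) = 1353.7 ≈ 1354 N.
ΣF_x = 0: O_x − T·cos26° = 0 → O_x = 1353.7 × 0.898794 = 1217 N.
ΣF_y = 0: O_y + T·sin26° − 400 − 1150 = 0 → O_y = 1550 − 1353.7 × 0.438371 = 956.6 N.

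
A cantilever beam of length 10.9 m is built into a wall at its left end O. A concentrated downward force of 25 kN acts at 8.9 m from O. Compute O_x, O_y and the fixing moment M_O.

ΣF_x = 0: O_x = 0.
ΣF_y = 0: O_y − 25 = 0 → O_y = 25.00 kN.
ΣM about O: M_O − 25·8.9 = 0 → M_O = 222.5 kN·m.

O_x = 0, O_y = 25.00 kN, M_O = 222.5 kN·m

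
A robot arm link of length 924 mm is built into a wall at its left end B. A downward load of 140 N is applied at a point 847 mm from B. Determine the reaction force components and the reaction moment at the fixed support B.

B_x = 0, B_y = 140.0 N, M_B = 118600 N·mm

ΣF_x = 0: B_x = 0.
ΣF_y = 0: B_y − 140 = 0 → B_y = 140.0 N.
ΣM about B: M_B − 140·847 = 0 → M_B = 118600 N·mm.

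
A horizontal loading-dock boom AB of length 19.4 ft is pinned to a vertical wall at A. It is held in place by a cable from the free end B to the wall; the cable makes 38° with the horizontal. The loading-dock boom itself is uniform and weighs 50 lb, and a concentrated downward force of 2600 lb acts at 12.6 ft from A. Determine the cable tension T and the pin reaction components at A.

ΣM about A: T·sin38°·19.4 − 50·9.7 − 2600·12.6 = 0 → T = 33245/(19.4·0.615661) = 2783.45 ≈ 2783 lb.
ΣF_x = 0: A_x − T·cos38° = 0 → A_x = 2783.45 × 0.788011 = 2193 lb.
ΣF_y = 0: A_y + T·sin38° − 50 − 2600 = 0 → A_y = 2650 − 2783.45 × 0.615661 = 936.3 lb.

T = 2783 lb, A_x = 2193 lb, A_y = 936.3 lb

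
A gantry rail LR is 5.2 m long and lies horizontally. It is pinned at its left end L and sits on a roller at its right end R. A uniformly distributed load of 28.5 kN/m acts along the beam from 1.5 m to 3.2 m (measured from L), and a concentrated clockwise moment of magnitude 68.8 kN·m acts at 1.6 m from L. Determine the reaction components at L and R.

L_x = 0, L_y = 13.32 kN, R_y = 35.13 kN

Resultant of the distributed load: 28.5 × 1.7 = 48.45 kN at 2.35 m from L.
ΣM about L: R_y·5.2 − (28.5·1.7)·2.35 − 68.8 = 0 → R_y = 182.6575/5.2 = 35.1264 ≈ 35.13 kN.
ΣF_y = 0: L_y + 35.1264 − 28.5·1.7 = 0 → L_y = 13.32 kN.
ΣF_x = 0: no horizontal applied forces, so L_x = 0.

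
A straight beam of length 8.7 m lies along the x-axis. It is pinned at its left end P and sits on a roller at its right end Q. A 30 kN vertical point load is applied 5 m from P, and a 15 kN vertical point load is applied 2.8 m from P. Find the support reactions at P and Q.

Taking moments about P: Q_y·8.7 − 30·5 − 15·2.8 = 0 → Q_y = 192/8.7 = 22.069 ≈ 22.07 kN.
ΣF_y = 0: P_y + 22.069 − 30 − 15 = 0 → P_y = 22.93 kN.
ΣF_x = 0: no horizontal applied forces, so P_x = 0.

P_x = 0, P_y = 22.93 kN, Q_y = 22.07 kN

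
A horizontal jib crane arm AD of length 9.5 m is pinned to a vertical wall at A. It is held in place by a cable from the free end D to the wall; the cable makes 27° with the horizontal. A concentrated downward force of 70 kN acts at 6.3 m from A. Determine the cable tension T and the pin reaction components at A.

T = 102.3 kN, A_x = 91.11 kN, A_y = 23.58 kN

ΣM about A: T·sin27°·9.5 − 70·6.3 = 0 → T = 441/(9.5·0.45399) = 102.251 ≈ 102.3 kN.
ΣF_x = 0: A_x − T·cos27° = 0 → A_x = 102.251 × 0.891007 = 91.11 kN.
ΣF_y = 0: A_y + T·sin27° − 70 = 0 → A_y = 70 − 102.251 × 0.45399 = 23.58 kN.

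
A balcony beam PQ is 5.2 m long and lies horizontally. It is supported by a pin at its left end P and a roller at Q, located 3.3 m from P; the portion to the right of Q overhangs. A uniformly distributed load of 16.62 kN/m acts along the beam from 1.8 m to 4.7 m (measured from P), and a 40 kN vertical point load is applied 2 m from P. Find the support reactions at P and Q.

P_x = 0, P_y = 16.49 kN, Q_y = 71.71 kN

Resultant of the distributed load: 16.62 × 2.9 = 48.198 kN at 3.25 m from P.
ΣM about P: Q_y·3.3 − (16.62·2.9)·3.25 − 40·2 = 0 → Q_y = 236.6435/3.3 = 71.7102 ≈ 71.71 kN.
ΣF_y = 0: P_y + 71.7102 − 16.62·2.9 − 40 = 0 → P_y = 16.49 kN.
ΣF_x = 0: no horizontal applied forces, so P_x = 0.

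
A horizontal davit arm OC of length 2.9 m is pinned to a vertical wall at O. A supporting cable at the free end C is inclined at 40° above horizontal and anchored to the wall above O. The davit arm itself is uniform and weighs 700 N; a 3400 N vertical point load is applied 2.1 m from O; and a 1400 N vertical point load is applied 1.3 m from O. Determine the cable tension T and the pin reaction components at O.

ΣM about O: T·sin40°·2.9 − 700·1.45 − 3400·2.1 − 1400·1.3 = 0 → T = 9975/(2.9·0.642788) = 5351.15 ≈ 5351 N.
ΣF_x = 0: O_x − T·cos40° = 0 → O_x = 5351.15 × 0.766044 = 4099 N.
ΣF_y = 0: O_y + T·sin40° − 700 − 3400 − 1400 = 0 → O_y = 5500 − 5351.15 × 0.642788 = 2060 N.

T = 5351 N, O_x = 4099 N, O_y = 2060 N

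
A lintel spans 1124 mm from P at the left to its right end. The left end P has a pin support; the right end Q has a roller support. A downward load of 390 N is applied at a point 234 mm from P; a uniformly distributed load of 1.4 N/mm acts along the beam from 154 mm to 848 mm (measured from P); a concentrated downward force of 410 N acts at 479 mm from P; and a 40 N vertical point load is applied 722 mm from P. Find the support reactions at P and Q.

Resultant of the distributed load: 1.4 × 694 = 971.6 N at 501 mm from P.
Moments about P: Q_y·1124 − 390·234 − (1.4·694)·501 − 410·479 − 40·722 = 0 → Q_y = 803301.6/1124 = 714.681 ≈ 714.7 N.
ΣF_y = 0: P_y + 714.681 − 390 − 1.4·694 − 410 − 40 = 0 → P_y = 1097 N.
ΣF_x = 0: no horizontal applied forces, so P_x = 0.

P_x = 0, P_y = 1097 N, Q_y = 714.7 N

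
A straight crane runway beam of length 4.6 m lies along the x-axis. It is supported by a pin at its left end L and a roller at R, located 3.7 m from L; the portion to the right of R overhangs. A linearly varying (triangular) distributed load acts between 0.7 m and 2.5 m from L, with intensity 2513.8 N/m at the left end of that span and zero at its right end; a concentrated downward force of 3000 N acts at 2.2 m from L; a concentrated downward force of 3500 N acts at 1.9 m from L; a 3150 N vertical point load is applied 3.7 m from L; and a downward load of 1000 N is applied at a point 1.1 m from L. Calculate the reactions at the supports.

L_x = 0, L_y = 5089 N, R_y = 7823 N

Resultant of the triangular load: ½ × 2513.8 × 1.8 = 2262.42 N, acting at 1.3 m from L (one-third of the span from the peak).
Moments about L: R_y·3.7 − (½·2513.8·1.8)·1.3 − 3000·2.2 − 3500·1.9 − 3150·3.7 − 1000·1.1 = 0 → R_y = 28946.146/3.7 = 7823.28 ≈ 7823 N.
ΣF_y = 0: L_y + 7823.28 − ½·2513.8·1.8 − 3000 − 3500 − 3150 − 1000 = 0 → L_y = 5089 N.
ΣF_x = 0: no horizontal applied forces, so L_x = 0.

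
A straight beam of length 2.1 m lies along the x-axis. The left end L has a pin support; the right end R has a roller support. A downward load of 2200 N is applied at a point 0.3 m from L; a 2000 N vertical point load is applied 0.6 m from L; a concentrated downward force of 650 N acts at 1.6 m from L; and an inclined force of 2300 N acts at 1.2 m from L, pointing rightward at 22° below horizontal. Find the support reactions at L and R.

Moments about L: R_y·2.1 − 2200·0.3 − 2000·0.6 − 650·1.6 − 2300·sin22°·1.2 = 0 → R_y = 3933.91/2.1 = 1873.29 ≈ 1873 N.
ΣF_y = 0: L_y + 1873.29 − 2200 − 2000 − 650 − 2300·sin22° = 0 → L_y = 3838 N.
ΣF_x = 0: L_x + 2300·cos22° = 0 → L_x = -2133 N.

L_x = -2133 N, L_y = 3838 N, R_y = 1873 N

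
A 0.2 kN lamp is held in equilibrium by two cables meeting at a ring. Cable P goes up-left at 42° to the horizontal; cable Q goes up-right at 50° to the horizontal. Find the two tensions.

T_P = 0.1286 kN, T_Q = 0.1487 kN

ΣF_x = 0: −T_P·cos42° + T_Q·cos50° = 0 → T_Q = 1.15613·T_P.
ΣF_y = 0: T_P·sin42° + T_Q·sin50° = 0.2.
Substitute: T_P·(0.669131 + 1.15613·0.766044) = 0.2 → T_P = 0.128636 ≈ 0.1286 kN.
Then T_Q = 1.15613 × 0.128636 = 0.1487 kN.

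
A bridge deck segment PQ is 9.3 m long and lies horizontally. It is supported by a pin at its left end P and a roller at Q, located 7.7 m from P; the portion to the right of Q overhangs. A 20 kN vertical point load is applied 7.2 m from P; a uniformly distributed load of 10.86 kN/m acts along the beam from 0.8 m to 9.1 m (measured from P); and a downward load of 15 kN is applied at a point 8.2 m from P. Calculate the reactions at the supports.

Resultant of the distributed load: 10.86 × 8.3 = 90.138 kN at 4.95 m from P.
ΣM about P: Q_y·7.7 − 20·7.2 − (10.86·8.3)·4.95 − 15·8.2 = 0 → Q_y = 713.1831/7.7 = 92.6212 ≈ 92.62 kN.
ΣF_y = 0: P_y + 92.6212 − 20 − 10.86·8.3 − 15 = 0 → P_y = 32.52 kN.
ΣF_x = 0: no horizontal applied forces, so P_x = 0.

P_x = 0, P_y = 32.52 kN, Q_y = 92.62 kN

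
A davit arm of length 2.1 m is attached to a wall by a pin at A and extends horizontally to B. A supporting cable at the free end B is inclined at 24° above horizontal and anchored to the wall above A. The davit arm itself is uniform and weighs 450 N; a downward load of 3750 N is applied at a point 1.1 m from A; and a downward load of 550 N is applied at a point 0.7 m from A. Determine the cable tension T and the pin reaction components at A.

ΣM about A: T·sin24°·2.1 − 450·1.05 − 3750·1.1 − 550·0.7 = 0 → T = 4982.5/(2.1·0.406737) = 5833.3 ≈ 5833 N.
ΣF_x = 0: A_x − T·cos24° = 0 → A_x = 5833.3 × 0.913545 = 5329 N.
ΣF_y = 0: A_y + T·sin24° − 450 − 3750 − 550 = 0 → A_y = 4750 − 5833.3 × 0.406737 = 2377 N.

T = 5833 N, A_x = 5329 N, A_y = 2377 N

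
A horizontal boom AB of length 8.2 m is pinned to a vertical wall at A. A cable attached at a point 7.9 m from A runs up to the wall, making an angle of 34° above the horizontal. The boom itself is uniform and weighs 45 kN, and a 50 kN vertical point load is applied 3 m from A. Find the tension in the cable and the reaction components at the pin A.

T = 75.72 kN, A_x = 62.77 kN, A_y = 52.66 kN

ΣM about A: T·sin34°·7.9 − 45·4.1 − 50·3 = 0 → T = 334.5/(7.9·0.559193) = 75.7194 ≈ 75.72 kN.
ΣF_x = 0: A_x − T·cos34° = 0 → A_x = 75.7194 × 0.829038 = 62.77 kN.
ΣF_y = 0: A_y + T·sin34° − 45 − 50 = 0 → A_y = 95 − 75.7194 × 0.559193 = 52.66 kN.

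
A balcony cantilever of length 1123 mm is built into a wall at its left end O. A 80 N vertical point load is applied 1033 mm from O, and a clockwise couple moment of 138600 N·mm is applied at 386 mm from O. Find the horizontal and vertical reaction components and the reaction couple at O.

O_x = 0, O_y = 80.00 N, M_O = 221200 N·mm

ΣF_x = 0: O_x = 0.
ΣF_y = 0: O_y − 80 = 0 → O_y = 80.00 N.
ΣM about O: M_O − 80·1033 − 138600 = 0 → M_O = 221200 N·mm.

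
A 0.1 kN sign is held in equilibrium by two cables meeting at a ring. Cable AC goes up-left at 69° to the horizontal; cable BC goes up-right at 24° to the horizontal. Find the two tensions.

ΣF_x = 0: −T_AC·cos69° + T_BC·cos24° = 0 → T_BC = 0.392283·T_AC.
ΣF_y = 0: T_AC·sin69° + T_BC·sin24° = 0.1.
Substitute: T_AC·(0.93358 + 0.392283·0.406737) = 0.1 → T_AC = 0.0914799 ≈ 0.09148 kN.
Then T_BC = 0.392283 × 0.0914799 = 0.03589 kN.

T_AC = 0.09148 kN, T_BC = 0.03589 kN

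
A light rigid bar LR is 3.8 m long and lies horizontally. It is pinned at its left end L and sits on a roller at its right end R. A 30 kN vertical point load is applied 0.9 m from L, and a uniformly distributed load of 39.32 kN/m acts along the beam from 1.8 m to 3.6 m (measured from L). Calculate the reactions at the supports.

L_x = 0, L_y = 43.38 kN, R_y = 57.39 kN

Resultant of the distributed load: 39.32 × 1.8 = 70.776 kN at 2.7 m from L.
ΣM about L: R_y·3.8 − 30·0.9 − (39.32·1.8)·2.7 = 0 → R_y = 218.0952/3.8 = 57.3935 ≈ 57.39 kN.
ΣF_y = 0: L_y + 57.3935 − 30 − 39.32·1.8 = 0 → L_y = 43.38 kN.
ΣF_x = 0: no horizontal applied forces, so L_x = 0.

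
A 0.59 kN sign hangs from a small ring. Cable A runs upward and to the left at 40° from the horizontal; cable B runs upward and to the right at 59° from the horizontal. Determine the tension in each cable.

T_A = 0.3077 kN, T_B = 0.4576 kN

ΣF_x = 0: −T_A·cos40° + T_B·cos59° = 0 → T_B = 1.48735·T_A.
ΣF_y = 0: T_A·sin40° + T_B·sin59° = 0.59.
Substitute: T_A·(0.642788 + 1.48735·0.857167) = 0.59 → T_A = 0.307661 ≈ 0.3077 kN.
Then T_B = 1.48735 × 0.307661 = 0.4576 kN.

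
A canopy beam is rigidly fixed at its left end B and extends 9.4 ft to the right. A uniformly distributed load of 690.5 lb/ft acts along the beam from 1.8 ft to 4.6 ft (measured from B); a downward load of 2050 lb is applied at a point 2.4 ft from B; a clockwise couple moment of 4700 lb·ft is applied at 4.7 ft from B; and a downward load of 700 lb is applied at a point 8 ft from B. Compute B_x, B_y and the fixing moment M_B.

B_x = 0, B_y = 4683 lb, M_B = 21410 lb·ft

Resultant of the distributed load: 690.5 × 2.8 = 1933.4 lb at 3.2 ft from B.
ΣF_x = 0: B_x = 0.
ΣF_y = 0: B_y − 690.5·2.8 − 2050 − 700 = 0 → B_y = 4683 lb.
ΣM about B: M_B − (690.5·2.8)·3.2 − 2050·2.4 − 4700 − 700·8 = 0 → M_B = 21410 lb·ft.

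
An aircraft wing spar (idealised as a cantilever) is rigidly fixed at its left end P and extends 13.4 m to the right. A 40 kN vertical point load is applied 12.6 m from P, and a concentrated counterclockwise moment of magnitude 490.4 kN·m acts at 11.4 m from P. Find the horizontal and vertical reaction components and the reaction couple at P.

P_x = 0, P_y = 40.00 kN, M_P = 13.60 kN·m

ΣF_x = 0: P_x = 0.
ΣF_y = 0: P_y − 40 = 0 → P_y = 40.00 kN.
ΣM about P: M_P − 40·12.6 + 490.4 = 0 → M_P = 13.60 kN·m.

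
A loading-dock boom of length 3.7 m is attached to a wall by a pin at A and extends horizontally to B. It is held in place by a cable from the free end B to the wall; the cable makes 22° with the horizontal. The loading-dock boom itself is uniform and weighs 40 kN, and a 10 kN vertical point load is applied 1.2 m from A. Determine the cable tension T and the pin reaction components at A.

ΣM about A: T·sin22°·3.7 − 40·1.85 − 10·1.2 = 0 → T = 86/(3.7·0.374607) = 62.047 ≈ 62.05 kN.
ΣF_x = 0: A_x − T·cos22° = 0 → A_x = 62.047 × 0.927184 = 57.53 kN.
ΣF_y = 0: A_y + T·sin22° − 40 − 10 = 0 → A_y = 50 − 62.047 × 0.374607 = 26.76 kN.

T = 62.05 kN, A_x = 57.53 kN, A_y = 26.76 kN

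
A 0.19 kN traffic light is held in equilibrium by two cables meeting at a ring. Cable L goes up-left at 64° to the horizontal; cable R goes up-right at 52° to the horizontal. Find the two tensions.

T_L = 0.1301 kN, T_R = 0.09267 kN

ΣF_x = 0: −T_L·cos64° + T_R·cos52° = 0 → T_R = 0.712033·T_L.
ΣF_y = 0: T_L·sin64° + T_R·sin52° = 0.19.
Substitute: T_L·(0.898794 + 0.712033·0.788011) = 0.19 → T_L = 0.130147 ≈ 0.1301 kN.
Then T_R = 0.712033 × 0.130147 = 0.09267 kN.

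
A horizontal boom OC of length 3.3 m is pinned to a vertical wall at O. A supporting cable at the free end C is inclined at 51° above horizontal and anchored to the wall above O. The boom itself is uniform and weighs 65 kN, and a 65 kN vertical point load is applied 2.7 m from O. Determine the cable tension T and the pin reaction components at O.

ΣM about O: T·sin51°·3.3 − 65·1.65 − 65·2.7 = 0 → T = 282.75/(3.3·0.777146) = 110.252 ≈ 110.3 kN.
ΣF_x = 0: O_x − T·cos51° = 0 → O_x = 110.252 × 0.62932 = 69.38 kN.
ΣF_y = 0: O_y + T·sin51° − 65 − 65 = 0 → O_y = 130 − 110.252 × 0.777146 = 44.32 kN.

T = 110.3 kN, O_x = 69.38 kN, O_y = 44.32 kN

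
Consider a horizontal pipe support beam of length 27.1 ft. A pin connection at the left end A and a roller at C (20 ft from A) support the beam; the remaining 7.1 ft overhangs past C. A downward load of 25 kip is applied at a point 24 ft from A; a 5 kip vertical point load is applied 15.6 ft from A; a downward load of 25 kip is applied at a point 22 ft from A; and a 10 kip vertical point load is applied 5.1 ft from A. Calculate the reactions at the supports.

ΣM about A: C_y·20 − 25·24 − 5·15.6 − 25·22 − 10·5.1 = 0 → C_y = 1279/20 = 63.95 kip.
ΣF_y = 0: A_y + 63.95 − 25 − 5 − 25 − 10 = 0 → A_y = 1.050 kip.
ΣF_x = 0: no horizontal applied forces, so A_x = 0.

A_x = 0, A_y = 1.050 kip, C_y = 63.95 kip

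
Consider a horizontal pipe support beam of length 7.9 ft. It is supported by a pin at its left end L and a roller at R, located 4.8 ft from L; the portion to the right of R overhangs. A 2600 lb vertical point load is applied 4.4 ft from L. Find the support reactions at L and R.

L_x = 0, L_y = 216.7 lb, R_y = 2383 lb

Taking moments about L: R_y·4.8 − 2600·4.4 = 0 → R_y = 11440/4.8 = 2383.33 ≈ 2383 lb.
ΣF_y = 0: L_y + 2383.33 − 2600 = 0 → L_y = 216.7 lb.
ΣF_x = 0: no horizontal applied forces, so L_x = 0.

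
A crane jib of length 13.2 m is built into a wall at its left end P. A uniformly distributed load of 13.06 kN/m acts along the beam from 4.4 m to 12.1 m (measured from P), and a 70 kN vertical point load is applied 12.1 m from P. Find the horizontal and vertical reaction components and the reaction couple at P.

P_x = 0, P_y = 170.6 kN, M_P = 1677 kN·m

Resultant of the distributed load: 13.06 × 7.7 = 100.562 kN at 8.25 m from P.
ΣF_x = 0: P_x = 0.
ΣF_y = 0: P_y − 13.06·7.7 − 70 = 0 → P_y = 170.6 kN.
ΣM about P: M_P − (13.06·7.7)·8.25 − 70·12.1 = 0 → M_P = 1677 kN·m.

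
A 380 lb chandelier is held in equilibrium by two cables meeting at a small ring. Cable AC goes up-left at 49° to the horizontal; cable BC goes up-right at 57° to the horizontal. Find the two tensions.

T_AC = 215.3 lb, T_BC = 259.3 lb

ΣF_x = 0: −T_AC·cos49° + T_BC·cos57° = 0 → T_BC = 1.20458·T_AC.
ΣF_y = 0: T_AC·sin49° + T_BC·sin57° = 380.
Substitute: T_AC·(0.75471 + 1.20458·0.838671) = 380 → T_AC = 215.303 ≈ 215.3 lb.
Then T_BC = 1.20458 × 215.303 = 259.3 lb.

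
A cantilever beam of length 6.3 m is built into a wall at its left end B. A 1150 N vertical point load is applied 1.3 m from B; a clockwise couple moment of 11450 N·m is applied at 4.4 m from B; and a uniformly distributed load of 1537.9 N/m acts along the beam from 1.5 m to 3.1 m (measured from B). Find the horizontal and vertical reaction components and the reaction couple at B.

B_x = 0, B_y = 3611 N, M_B = 18600 N·m

Resultant of the distributed load: 1537.9 × 1.6 = 2460.64 N at 2.3 m from B.
ΣF_x = 0: B_x = 0.
ΣF_y = 0: B_y − 1150 − 1537.9·1.6 = 0 → B_y = 3611 N.
ΣM about B: M_B − 1150·1.3 − 11450 − (1537.9·1.6)·2.3 = 0 → M_B = 18600 N·m.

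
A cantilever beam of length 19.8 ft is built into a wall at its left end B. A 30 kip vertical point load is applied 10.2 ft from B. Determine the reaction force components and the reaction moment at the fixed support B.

B_x = 0, B_y = 30.00 kip, M_B = 306.0 kip·ft

ΣF_x = 0: B_x = 0.
ΣF_y = 0: B_y − 30 = 0 → B_y = 30.00 kip.
ΣM about B: M_B − 30·10.2 = 0 → M_B = 306.0 kip·ft.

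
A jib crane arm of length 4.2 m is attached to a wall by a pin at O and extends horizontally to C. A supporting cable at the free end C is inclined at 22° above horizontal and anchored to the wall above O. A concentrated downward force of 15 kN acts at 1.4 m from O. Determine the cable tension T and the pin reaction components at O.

T = 13.35 kN, O_x = 12.38 kN, O_y = 10.00 kN

ΣM about O: T·sin22°·4.2 − 15·1.4 = 0 → T = 21/(4.2·0.374607) = 13.3473 ≈ 13.35 kN.
ΣF_x = 0: O_x − T·cos22° = 0 → O_x = 13.3473 × 0.927184 = 12.38 kN.
ΣF_y = 0: O_y + T·sin22° − 15 = 0 → O_y = 15 − 13.3473 × 0.374607 = 10.00 kN.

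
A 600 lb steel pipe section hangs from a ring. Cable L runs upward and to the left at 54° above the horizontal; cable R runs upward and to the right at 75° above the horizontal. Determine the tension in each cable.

ΣF_x = 0: −T_L·cos54° + T_R·cos75° = 0 → T_R = 2.27103·T_L.
ΣF_y = 0: T_L·sin54° + T_R·sin75° = 600.
Substitute: T_L·(0.809017 + 2.27103·0.965926) = 600 → T_L = 199.823 ≈ 199.8 lb.
Then T_R = 2.27103 × 199.823 = 453.8 lb.

T_L = 199.8 lb, T_R = 453.8 lb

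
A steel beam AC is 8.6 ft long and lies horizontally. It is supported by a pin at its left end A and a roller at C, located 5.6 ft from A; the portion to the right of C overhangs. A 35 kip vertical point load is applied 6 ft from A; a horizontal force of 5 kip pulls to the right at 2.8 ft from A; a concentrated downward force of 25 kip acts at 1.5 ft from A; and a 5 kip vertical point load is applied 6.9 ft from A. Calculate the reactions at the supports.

Moments about A: C_y·5.6 − 35·6 − 25·1.5 − 5·6.9 = 0 → C_y = 282/5.6 = 50.3571 ≈ 50.36 kip.
ΣF_y = 0: A_y + 50.3571 − 35 − 25 − 5 = 0 → A_y = 14.64 kip.
ΣF_x = 0: A_x + 5 = 0 → A_x = -5.000 kip.

A_x = -5.000 kip, A_y = 14.64 kip, C_y = 50.36 kip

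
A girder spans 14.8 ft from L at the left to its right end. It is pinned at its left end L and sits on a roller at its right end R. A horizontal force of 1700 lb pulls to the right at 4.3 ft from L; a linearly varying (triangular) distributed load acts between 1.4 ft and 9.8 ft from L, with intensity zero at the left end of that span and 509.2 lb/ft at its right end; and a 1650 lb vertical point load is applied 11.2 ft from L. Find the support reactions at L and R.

L_x = -1700 lb, L_y = 1528 lb, R_y = 2260 lb

Resultant of the triangular load: ½ × 509.2 × 8.4 = 2138.64 lb, acting at 7 ft from L (one-third of the span from the peak).
ΣM about L: R_y·14.8 − (½·509.2·8.4)·7 − 1650·11.2 = 0 → R_y = 33450.48/14.8 = 2260.17 ≈ 2260 lb.
ΣF_y = 0: L_y + 2260.17 − ½·509.2·8.4 − 1650 = 0 → L_y = 1528 lb.
ΣF_x = 0: L_x + 1700 = 0 → L_x = -1700 lb.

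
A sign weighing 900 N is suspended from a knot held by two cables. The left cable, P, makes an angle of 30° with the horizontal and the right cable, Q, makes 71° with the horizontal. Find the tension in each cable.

T_P = 298.5 N, T_Q = 794.0 N

ΣF_x = 0: −T_P·cos30° + T_Q·cos71° = 0 → T_Q = 2.66004·T_P.
ΣF_y = 0: T_P·sin30° + T_Q·sin71° = 900.
Substitute: T_P·(0.5 + 2.66004·0.945519) = 900 → T_P = 298.496 ≈ 298.5 N.
Then T_Q = 2.66004 × 298.496 = 794.0 N.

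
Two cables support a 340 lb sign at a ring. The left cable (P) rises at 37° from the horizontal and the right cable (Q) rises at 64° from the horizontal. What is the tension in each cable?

ΣF_x = 0: −T_P·cos37° + T_Q·cos64° = 0 → T_Q = 1.82182·T_P.
ΣF_y = 0: T_P·sin37° + T_Q·sin64° = 340.
Substitute: T_P·(0.601815 + 1.82182·0.898794) = 340 → T_P = 151.836 ≈ 151.8 lb.
Then T_Q = 1.82182 × 151.836 = 276.6 lb.

T_P = 151.8 lb, T_Q = 276.6 lb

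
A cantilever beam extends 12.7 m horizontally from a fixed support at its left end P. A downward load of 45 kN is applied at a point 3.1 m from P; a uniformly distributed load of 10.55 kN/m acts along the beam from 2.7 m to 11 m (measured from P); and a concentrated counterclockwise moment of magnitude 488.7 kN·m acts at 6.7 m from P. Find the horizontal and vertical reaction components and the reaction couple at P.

Resultant of the distributed load: 10.55 × 8.3 = 87.565 kN at 6.85 m from P.
ΣF_x = 0: P_x = 0.
ΣF_y = 0: P_y − 45 − 10.55·8.3 = 0 → P_y = 132.6 kN.
ΣM about P: M_P − 45·3.1 − (10.55·8.3)·6.85 + 488.7 = 0 → M_P = 250.6 kN·m.

P_x = 0, P_y = 132.6 kN, M_P = 250.6 kN·m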